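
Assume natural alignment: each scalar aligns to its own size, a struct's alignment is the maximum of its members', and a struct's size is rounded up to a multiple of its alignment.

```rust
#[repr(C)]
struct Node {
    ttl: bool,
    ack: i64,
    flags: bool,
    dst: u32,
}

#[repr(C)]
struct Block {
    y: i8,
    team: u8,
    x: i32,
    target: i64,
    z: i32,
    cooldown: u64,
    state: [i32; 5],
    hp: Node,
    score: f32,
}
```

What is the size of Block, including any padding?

88 bytes

Node: ttl at 0 (size 1, align 1) → ends 1; pad 7 to align 8 for ack; ack at 8 (size 8, align 8) → ends 16; flags at 16 (size 1, align 1) → ends 17; pad 3 to align 4 for dst; dst at 20 (size 4, align 4) → ends 24; total 24 bytes, alignment 8
y at 0 (size 1, align 1) → ends 1
team at 1 (size 1, align 1) → ends 2
pad 2 to align 4 for x
x at 4 (size 4, align 4) → ends 8
target at 8 (size 8, align 8) → ends 16
z at 16 (size 4, align 4) → ends 20
pad 4 to align 8 for cooldown
cooldown at 24 (size 8, align 8) → ends 32
state at 32 (size 20, align 4) → ends 52
pad 4 to align 8 for hp
hp at 56 (size 24, align 8) → ends 80
score at 80 (size 4, align 4) → ends 84
tail pad 4 to reach multiple of 8
total 88 bytes, alignment 8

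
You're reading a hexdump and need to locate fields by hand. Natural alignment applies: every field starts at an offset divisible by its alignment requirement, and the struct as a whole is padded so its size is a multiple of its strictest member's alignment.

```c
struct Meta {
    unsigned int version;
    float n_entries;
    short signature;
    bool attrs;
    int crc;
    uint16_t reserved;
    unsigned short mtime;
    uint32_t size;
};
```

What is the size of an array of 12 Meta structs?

288

0..4  version  (4B, 4-aligned)
4..8  n_entries  (4B, 4-aligned)
8..10  signature  (2B, 2-aligned)
10..11  attrs  (1B, 1-aligned)
11..12  -- padding (1B)
12..16  crc  (4B, 4-aligned)
16..18  reserved  (2B, 2-aligned)
18..20  mtime  (2B, 2-aligned)
20..24  size  (4B, 4-aligned)
sizeof = 24, alignof = 4
array of 12: 12 × 24 = 288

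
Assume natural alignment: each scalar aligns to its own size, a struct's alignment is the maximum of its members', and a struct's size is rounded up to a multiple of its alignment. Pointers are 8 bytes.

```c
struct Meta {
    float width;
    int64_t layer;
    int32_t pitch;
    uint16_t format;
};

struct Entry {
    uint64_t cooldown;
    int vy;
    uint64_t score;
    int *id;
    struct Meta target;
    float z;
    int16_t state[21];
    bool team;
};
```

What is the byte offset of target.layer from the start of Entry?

40

Meta: 0..4  width  (4B, 4-aligned); 4..8  -- padding (4B); 8..16  layer  (8B, 8-aligned); 16..20  pitch  (4B, 4-aligned); 20..22  format  (2B, 2-aligned); 22..24  -- tail padding (2B); sizeof = 24, alignof = 8
0..8  cooldown  (8B, 8-aligned)
8..12  vy  (4B, 4-aligned)
12..16  -- padding (4B)
16..24  score  (8B, 8-aligned)
24..32  id  (8B, 8-aligned)
32..56  target  (24B, 8-aligned)
within Meta: layer at 8
32 + 8 = 40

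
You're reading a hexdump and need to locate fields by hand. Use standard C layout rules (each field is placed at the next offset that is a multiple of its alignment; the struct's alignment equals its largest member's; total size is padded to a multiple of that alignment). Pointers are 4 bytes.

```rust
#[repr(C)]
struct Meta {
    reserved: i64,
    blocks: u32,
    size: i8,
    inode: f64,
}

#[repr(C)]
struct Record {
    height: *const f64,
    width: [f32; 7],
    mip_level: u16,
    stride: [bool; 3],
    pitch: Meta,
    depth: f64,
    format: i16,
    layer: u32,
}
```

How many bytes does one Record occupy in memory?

Meta: 0..8  reserved  (8B, 8-aligned); 8..12  blocks  (4B, 4-aligned); 12..13  size  (1B, 1-aligned); 13..16  -- padding (3B); 16..24  inode  (8B, 8-aligned); sizeof = 24, alignof = 8
0..4  height  (4B, 4-aligned)
4..32  width  (28B, 4-aligned)
32..34  mip_level  (2B, 2-aligned)
34..37  stride  (3B, 1-aligned)
37..40  -- padding (3B)
40..64  pitch  (24B, 8-aligned)
64..72  depth  (8B, 8-aligned)
72..74  format  (2B, 2-aligned)
74..76  -- padding (2B)
76..80  layer  (4B, 4-aligned)
sizeof = 80, alignof = 8

80 bytes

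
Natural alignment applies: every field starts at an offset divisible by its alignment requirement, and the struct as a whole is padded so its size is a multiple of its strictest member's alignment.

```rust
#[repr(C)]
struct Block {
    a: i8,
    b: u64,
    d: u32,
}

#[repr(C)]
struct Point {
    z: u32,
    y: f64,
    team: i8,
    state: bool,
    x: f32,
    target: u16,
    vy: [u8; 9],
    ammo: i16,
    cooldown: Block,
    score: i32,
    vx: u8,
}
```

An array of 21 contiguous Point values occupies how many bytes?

Block: 0..1  a  (1B, 1-aligned); 1..8  -- padding (7B); 8..16  b  (8B, 8-aligned); 16..20  d  (4B, 4-aligned); 20..24  -- tail padding (4B); sizeof = 24, alignof = 8
0..4  z  (4B, 4-aligned)
4..8  -- padding (4B)
8..16  y  (8B, 8-aligned)
16..17  team  (1B, 1-aligned)
17..18  state  (1B, 1-aligned)
18..20  -- padding (2B)
20..24  x  (4B, 4-aligned)
24..26  target  (2B, 2-aligned)
26..35  vy  (9B, 1-aligned)
35..36  -- padding (1B)
36..38  ammo  (2B, 2-aligned)
38..40  -- padding (2B)
40..64  cooldown  (24B, 8-aligned)
64..68  score  (4B, 4-aligned)
68..69  vx  (1B, 1-aligned)
69..72  -- tail padding (3B)
sizeof = 72, alignof = 8
array of 21: 21 × 72 = 1512

1512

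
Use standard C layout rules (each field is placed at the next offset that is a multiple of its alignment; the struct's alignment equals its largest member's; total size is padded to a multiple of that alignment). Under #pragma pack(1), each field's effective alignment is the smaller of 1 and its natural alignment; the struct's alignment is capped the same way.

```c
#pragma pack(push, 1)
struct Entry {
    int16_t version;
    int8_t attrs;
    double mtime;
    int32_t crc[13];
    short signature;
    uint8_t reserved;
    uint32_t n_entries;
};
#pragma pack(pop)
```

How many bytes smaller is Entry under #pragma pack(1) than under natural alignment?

10

natural layout:
  version at 0 (size 2, align 2) → ends 2
  attrs at 2 (size 1, align 1) → ends 3
  pad 5 to align 8 for mtime
  mtime at 8 (size 8, align 8) → ends 16
  crc at 16 (size 52, align 4) → ends 68
  signature at 68 (size 2, align 2) → ends 70
  reserved at 70 (size 1, align 1) → ends 71
  pad 1 to align 4 for n_entries
  n_entries at 72 (size 4, align 4) → ends 76
  tail pad 4 to reach multiple of 8
  total 80 bytes, alignment 8
packed(1) layout:
  version at 0 (size 2, align 1) → ends 2
  attrs at 2 (size 1, align 1) → ends 3
  mtime at 3 (size 8, align 1) → ends 11
  crc at 11 (size 52, align 1) → ends 63
  signature at 63 (size 2, align 1) → ends 65
  reserved at 65 (size 1, align 1) → ends 66
  n_entries at 66 (size 4, align 1) → ends 70
  total 70 bytes, alignment 1
80 − 70 = 10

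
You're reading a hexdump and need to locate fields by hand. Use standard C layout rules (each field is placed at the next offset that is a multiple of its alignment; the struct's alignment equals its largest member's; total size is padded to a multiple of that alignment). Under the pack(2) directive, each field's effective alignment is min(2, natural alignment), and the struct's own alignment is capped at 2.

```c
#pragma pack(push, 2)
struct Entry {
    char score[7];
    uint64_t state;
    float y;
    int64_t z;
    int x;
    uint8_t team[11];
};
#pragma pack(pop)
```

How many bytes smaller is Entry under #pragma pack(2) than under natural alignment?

natural layout:
  @0: score [7B, align 1] → 7
  +1 pad (align 8)
  @8: state [8B, align 8] → 16
  @16: y [4B, align 4] → 20
  +4 pad (align 8)
  @24: z [8B, align 8] → 32
  @32: x [4B, align 4] → 36
  @36: team [11B, align 1] → 47
  +1 tail pad (align 8)
  size 48, align 8
packed(2) layout:
  @0: score [7B, align 1] → 7
  +1 pad (align 2)
  @8: state [8B, align 2] → 16
  @16: y [4B, align 2] → 20
  @20: z [8B, align 2] → 28
  @28: x [4B, align 2] → 32
  @32: team [11B, align 1] → 43
  +1 tail pad (align 2)
  size 44, align 2
48 − 44 = 4

4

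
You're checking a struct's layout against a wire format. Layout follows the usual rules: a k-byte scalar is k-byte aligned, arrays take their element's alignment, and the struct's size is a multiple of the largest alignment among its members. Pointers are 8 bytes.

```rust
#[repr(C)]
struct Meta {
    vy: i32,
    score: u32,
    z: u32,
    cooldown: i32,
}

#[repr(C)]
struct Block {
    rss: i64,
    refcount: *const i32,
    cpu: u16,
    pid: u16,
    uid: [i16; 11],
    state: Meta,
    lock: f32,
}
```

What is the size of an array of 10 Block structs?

640

Meta: vy at 0 (size 4, align 4) → ends 4; score at 4 (size 4, align 4) → ends 8; z at 8 (size 4, align 4) → ends 12; cooldown at 12 (size 4, align 4) → ends 16; total 16 bytes, alignment 4
rss at 0 (size 8, align 8) → ends 8
refcount at 8 (size 8, align 8) → ends 16
cpu at 16 (size 2, align 2) → ends 18
pid at 18 (size 2, align 2) → ends 20
uid at 20 (size 22, align 2) → ends 42
pad 2 to align 4 for state
state at 44 (size 16, align 4) → ends 60
lock at 60 (size 4, align 4) → ends 64
total 64 bytes, alignment 8
array of 10: 10 × 64 = 640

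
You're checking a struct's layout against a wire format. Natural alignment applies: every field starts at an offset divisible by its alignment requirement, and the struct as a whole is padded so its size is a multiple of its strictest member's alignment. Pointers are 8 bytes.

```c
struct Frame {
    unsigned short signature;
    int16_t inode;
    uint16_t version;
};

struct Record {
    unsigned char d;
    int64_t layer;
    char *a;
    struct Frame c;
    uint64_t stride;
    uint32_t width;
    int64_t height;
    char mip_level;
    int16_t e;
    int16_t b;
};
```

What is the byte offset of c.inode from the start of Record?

Frame: 0..2  signature  (2B, 2-aligned); 2..4  inode  (2B, 2-aligned); 4..6  version  (2B, 2-aligned); sizeof = 6, alignof = 2
0..1  d  (1B, 1-aligned)
1..8  -- padding (7B)
8..16  layer  (8B, 8-aligned)
16..24  a  (8B, 8-aligned)
24..30  c  (6B, 2-aligned)
within Frame: inode at 2
24 + 2 = 26

26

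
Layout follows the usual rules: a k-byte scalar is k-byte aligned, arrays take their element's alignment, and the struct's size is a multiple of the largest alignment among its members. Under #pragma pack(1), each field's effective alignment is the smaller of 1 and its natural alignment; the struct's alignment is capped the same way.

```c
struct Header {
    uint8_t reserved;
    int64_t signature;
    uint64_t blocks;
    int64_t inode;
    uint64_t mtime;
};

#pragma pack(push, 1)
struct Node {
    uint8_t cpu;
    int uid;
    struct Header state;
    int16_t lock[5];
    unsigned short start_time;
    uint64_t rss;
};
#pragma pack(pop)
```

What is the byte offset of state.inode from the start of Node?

Header: reserved at 0 (size 1, align 1) → ends 1; pad 7 to align 8 for signature; signature at 8 (size 8, align 8) → ends 16; blocks at 16 (size 8, align 8) → ends 24; inode at 24 (size 8, align 8) → ends 32; mtime at 32 (size 8, align 8) → ends 40; total 40 bytes, alignment 8
cpu at 0 (size 1, align 1) → ends 1
uid at 1 (size 4, align 1) → ends 5
state at 5 (size 40, align 1) → ends 45
within Header: inode at 24
5 + 24 = 29

29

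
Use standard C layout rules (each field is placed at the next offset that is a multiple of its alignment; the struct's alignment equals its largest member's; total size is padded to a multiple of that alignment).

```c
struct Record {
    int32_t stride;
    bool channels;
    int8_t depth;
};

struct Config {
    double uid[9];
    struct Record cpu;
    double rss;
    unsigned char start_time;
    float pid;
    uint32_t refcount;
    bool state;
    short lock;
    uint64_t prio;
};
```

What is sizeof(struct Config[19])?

Record: @0: stride [4B, align 4] → 4; @4: channels [1B, align 1] → 5; @5: depth [1B, align 1] → 6; +2 tail pad (align 4); size 8, align 4
@0: uid [72B, align 8] → 72
@72: cpu [8B, align 4] → 80
@80: rss [8B, align 8] → 88
@88: start_time [1B, align 1] → 89
+3 pad (align 4)
@92: pid [4B, align 4] → 96
@96: refcount [4B, align 4] → 100
@100: state [1B, align 1] → 101
+1 pad (align 2)
@102: lock [2B, align 2] → 104
@104: prio [8B, align 8] → 112
size 112, align 8
array of 19: 19 × 112 = 2128

2128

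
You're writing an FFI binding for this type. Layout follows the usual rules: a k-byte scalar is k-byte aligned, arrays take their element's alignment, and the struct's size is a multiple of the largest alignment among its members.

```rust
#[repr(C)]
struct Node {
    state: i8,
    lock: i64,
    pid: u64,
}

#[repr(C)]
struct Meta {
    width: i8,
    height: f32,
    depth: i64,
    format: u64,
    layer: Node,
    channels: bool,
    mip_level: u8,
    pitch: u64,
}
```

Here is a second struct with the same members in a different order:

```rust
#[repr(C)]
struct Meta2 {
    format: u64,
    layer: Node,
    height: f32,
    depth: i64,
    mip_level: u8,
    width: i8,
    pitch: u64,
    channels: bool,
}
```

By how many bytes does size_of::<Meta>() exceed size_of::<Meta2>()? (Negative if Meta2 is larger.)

-8

Node: 0..1  state  (1B, 1-aligned); 1..8  -- padding (7B); 8..16  lock  (8B, 8-aligned); 16..24  pid  (8B, 8-aligned); sizeof = 24, alignof = 8
0..1  width  (1B, 1-aligned)
1..4  -- padding (3B)
4..8  height  (4B, 4-aligned)
8..16  depth  (8B, 8-aligned)
16..24  format  (8B, 8-aligned)
24..48  layer  (24B, 8-aligned)
48..49  channels  (1B, 1-aligned)
49..50  mip_level  (1B, 1-aligned)
50..56  -- padding (6B)
56..64  pitch  (8B, 8-aligned)
sizeof = 64, alignof = 8
— Meta2 —
0..8  format  (8B, 8-aligned)
8..32  layer  (24B, 8-aligned)
32..36  height  (4B, 4-aligned)
36..40  -- padding (4B)
40..48  depth  (8B, 8-aligned)
48..49  mip_level  (1B, 1-aligned)
49..50  width  (1B, 1-aligned)
50..56  -- padding (6B)
56..64  pitch  (8B, 8-aligned)
64..65  channels  (1B, 1-aligned)
65..72  -- tail padding (7B)
sizeof = 72, alignof = 8
64 − 72 = -8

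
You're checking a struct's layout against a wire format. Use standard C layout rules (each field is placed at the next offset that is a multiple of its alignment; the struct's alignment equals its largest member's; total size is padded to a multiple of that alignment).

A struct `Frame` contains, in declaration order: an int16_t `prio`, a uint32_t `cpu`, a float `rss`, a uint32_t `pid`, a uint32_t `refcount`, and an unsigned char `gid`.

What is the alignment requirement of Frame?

member alignments: prio=2, cpu=4, rss=4, pid=4, refcount=4, gid=1
max = 4

4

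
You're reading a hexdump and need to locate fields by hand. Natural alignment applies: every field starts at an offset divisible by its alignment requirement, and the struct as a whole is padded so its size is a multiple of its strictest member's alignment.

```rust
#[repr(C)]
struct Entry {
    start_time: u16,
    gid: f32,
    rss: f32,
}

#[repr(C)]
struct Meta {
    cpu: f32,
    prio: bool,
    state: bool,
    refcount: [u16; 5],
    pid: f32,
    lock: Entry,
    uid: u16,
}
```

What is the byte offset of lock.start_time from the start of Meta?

20

Entry: start_time at 0 (size 2, align 2) → ends 2; pad 2 to align 4 for gid; gid at 4 (size 4, align 4) → ends 8; rss at 8 (size 4, align 4) → ends 12; total 12 bytes, alignment 4
cpu at 0 (size 4, align 4) → ends 4
prio at 4 (size 1, align 1) → ends 5
state at 5 (size 1, align 1) → ends 6
refcount at 6 (size 10, align 2) → ends 16
pid at 16 (size 4, align 4) → ends 20
lock at 20 (size 12, align 4) → ends 32
within Entry: start_time at 0
20 + 0 = 20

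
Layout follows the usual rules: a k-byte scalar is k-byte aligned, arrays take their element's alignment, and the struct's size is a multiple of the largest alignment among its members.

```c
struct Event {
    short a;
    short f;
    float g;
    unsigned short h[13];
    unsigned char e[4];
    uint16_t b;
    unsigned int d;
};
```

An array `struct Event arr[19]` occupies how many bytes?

836

a at 0 (size 2, align 2) → ends 2
f at 2 (size 2, align 2) → ends 4
g at 4 (size 4, align 4) → ends 8
h at 8 (size 26, align 2) → ends 34
e at 34 (size 4, align 1) → ends 38
b at 38 (size 2, align 2) → ends 40
d at 40 (size 4, align 4) → ends 44
total 44 bytes, alignment 4
array of 19: 19 × 44 = 836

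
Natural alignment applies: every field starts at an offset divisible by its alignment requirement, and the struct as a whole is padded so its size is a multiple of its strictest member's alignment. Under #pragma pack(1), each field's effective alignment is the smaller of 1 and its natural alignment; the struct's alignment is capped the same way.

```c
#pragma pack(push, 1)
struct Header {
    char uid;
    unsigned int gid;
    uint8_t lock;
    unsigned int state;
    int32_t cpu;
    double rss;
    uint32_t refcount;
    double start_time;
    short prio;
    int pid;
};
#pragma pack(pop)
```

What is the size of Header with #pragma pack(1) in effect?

40

uid at 0 (size 1, align 1) → ends 1
gid at 1 (size 4, align 1) → ends 5
lock at 5 (size 1, align 1) → ends 6
state at 6 (size 4, align 1) → ends 10
cpu at 10 (size 4, align 1) → ends 14
rss at 14 (size 8, align 1) → ends 22
refcount at 22 (size 4, align 1) → ends 26
start_time at 26 (size 8, align 1) → ends 34
prio at 34 (size 2, align 1) → ends 36
pid at 36 (size 4, align 1) → ends 40
total 40 bytes, alignment 1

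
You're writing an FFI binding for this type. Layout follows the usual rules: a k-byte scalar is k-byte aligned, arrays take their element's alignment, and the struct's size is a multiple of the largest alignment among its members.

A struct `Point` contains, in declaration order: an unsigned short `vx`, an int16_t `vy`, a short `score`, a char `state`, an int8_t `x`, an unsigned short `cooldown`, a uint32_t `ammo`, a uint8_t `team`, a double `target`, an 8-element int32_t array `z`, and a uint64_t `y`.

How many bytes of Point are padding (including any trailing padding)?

9

@0: vx [2B, align 2] → 2
@2: vy [2B, align 2] → 4
@4: score [2B, align 2] → 6
@6: state [1B, align 1] → 7
@7: x [1B, align 1] → 8
@8: cooldown [2B, align 2] → 10
+2 pad (align 4)
@12: ammo [4B, align 4] → 16
@16: team [1B, align 1] → 17
+7 pad (align 8)
@24: target [8B, align 8] → 32
@32: z [32B, align 4] → 64
@64: y [8B, align 8] → 72
size 72, align 8
data bytes 63, size 72 → padding 9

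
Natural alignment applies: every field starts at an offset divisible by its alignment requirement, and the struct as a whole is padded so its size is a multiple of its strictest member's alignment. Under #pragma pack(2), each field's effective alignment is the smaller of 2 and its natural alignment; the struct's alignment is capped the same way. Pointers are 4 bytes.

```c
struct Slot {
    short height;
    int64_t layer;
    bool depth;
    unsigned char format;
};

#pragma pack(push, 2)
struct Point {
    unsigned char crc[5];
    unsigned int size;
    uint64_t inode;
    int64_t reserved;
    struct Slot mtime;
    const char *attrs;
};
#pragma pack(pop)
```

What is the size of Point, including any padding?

Slot: height at 0 (size 2, align 2) → ends 2; pad 6 to align 8 for layer; layer at 8 (size 8, align 8) → ends 16; depth at 16 (size 1, align 1) → ends 17; format at 17 (size 1, align 1) → ends 18; tail pad 6 to reach multiple of 8; total 24 bytes, alignment 8
crc at 0 (size 5, align 1) → ends 5
pad 1 to align 2 for size
size at 6 (size 4, align 2) → ends 10
inode at 10 (size 8, align 2) → ends 18
reserved at 18 (size 8, align 2) → ends 26
mtime at 26 (size 24, align 2) → ends 50
attrs at 50 (size 4, align 2) → ends 54
total 54 bytes, alignment 2

54 bytes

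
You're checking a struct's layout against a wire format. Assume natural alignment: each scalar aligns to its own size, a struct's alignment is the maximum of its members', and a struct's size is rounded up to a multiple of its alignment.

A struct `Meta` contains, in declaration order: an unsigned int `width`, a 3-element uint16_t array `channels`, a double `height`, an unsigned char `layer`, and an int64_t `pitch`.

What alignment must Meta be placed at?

member alignments: width=4, channels=2, height=8, layer=1, pitch=8
max = 8

8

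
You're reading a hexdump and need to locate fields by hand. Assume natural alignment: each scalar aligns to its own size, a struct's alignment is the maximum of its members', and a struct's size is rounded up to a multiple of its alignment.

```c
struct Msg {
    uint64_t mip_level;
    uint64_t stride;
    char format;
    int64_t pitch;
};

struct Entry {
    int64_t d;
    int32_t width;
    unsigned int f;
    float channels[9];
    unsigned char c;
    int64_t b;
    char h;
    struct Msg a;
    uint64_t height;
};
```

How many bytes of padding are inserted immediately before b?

Msg: @0: mip_level [8B, align 8] → 8; @8: stride [8B, align 8] → 16; @16: format [1B, align 1] → 17; +7 pad (align 8); @24: pitch [8B, align 8] → 32; size 32, align 8
@0: d [8B, align 8] → 8
@8: width [4B, align 4] → 12
@12: f [4B, align 4] → 16
@16: channels [36B, align 4] → 52
@52: c [1B, align 1] → 53
+3 pad (align 8)
@56: b [8B, align 8] → 64

3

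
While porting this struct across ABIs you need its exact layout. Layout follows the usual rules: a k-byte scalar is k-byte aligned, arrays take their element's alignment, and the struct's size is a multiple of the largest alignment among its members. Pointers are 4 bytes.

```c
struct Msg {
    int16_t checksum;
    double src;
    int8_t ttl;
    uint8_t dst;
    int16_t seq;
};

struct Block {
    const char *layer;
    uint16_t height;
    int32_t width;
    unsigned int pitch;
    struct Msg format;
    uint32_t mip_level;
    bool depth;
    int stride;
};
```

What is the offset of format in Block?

Msg: checksum at 0 (size 2, align 2) → ends 2; pad 6 to align 8 for src; src at 8 (size 8, align 8) → ends 16; ttl at 16 (size 1, align 1) → ends 17; dst at 17 (size 1, align 1) → ends 18; seq at 18 (size 2, align 2) → ends 20; tail pad 4 to reach multiple of 8; total 24 bytes, alignment 8
layer at 0 (size 4, align 4) → ends 4
height at 4 (size 2, align 2) → ends 6
pad 2 to align 4 for width
width at 8 (size 4, align 4) → ends 12
pitch at 12 (size 4, align 4) → ends 16
format at 16 (size 24, align 8) → ends 40

16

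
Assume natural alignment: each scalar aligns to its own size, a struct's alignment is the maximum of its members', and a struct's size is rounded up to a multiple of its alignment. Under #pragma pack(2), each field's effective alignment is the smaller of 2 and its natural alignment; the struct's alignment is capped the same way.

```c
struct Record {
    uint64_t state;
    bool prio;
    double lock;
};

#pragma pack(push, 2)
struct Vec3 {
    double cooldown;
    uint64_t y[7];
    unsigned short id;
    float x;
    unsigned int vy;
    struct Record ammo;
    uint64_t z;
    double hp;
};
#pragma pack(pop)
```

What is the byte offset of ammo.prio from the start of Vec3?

Record: @0: state [8B, align 8] → 8; @8: prio [1B, align 1] → 9; +7 pad (align 8); @16: lock [8B, align 8] → 24; size 24, align 8
@0: cooldown [8B, align 2] → 8
@8: y [56B, align 2] → 64
@64: id [2B, align 2] → 66
@66: x [4B, align 2] → 70
@70: vy [4B, align 2] → 74
@74: ammo [24B, align 2] → 98
within Record: prio at 8
74 + 8 = 82

82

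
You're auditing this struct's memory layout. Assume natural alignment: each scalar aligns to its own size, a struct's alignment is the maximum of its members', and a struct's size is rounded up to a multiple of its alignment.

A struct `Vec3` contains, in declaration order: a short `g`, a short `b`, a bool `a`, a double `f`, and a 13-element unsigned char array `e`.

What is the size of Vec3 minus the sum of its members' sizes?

0..2  g  (2B, 2-aligned)
2..4  b  (2B, 2-aligned)
4..5  a  (1B, 1-aligned)
5..8  -- padding (3B)
8..16  f  (8B, 8-aligned)
16..29  e  (13B, 1-aligned)
29..32  -- tail padding (3B)
sizeof = 32, alignof = 8
data bytes 26, size 32 → padding 6

6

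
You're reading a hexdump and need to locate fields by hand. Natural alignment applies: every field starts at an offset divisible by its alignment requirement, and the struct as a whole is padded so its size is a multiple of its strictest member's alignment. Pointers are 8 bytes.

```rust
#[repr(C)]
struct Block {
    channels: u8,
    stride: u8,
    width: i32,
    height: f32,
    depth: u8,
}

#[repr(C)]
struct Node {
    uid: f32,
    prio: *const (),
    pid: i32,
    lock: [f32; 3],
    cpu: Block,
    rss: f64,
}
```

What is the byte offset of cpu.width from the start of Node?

Block: @0: channels [1B, align 1] → 1; @1: stride [1B, align 1] → 2; +2 pad (align 4); @4: width [4B, align 4] → 8; @8: height [4B, align 4] → 12; @12: depth [1B, align 1] → 13; +3 tail pad (align 4); size 16, align 4
@0: uid [4B, align 4] → 4
+4 pad (align 8)
@8: prio [8B, align 8] → 16
@16: pid [4B, align 4] → 20
@20: lock [12B, align 4] → 32
@32: cpu [16B, align 4] → 48
within Block: width at 4
32 + 4 = 36

36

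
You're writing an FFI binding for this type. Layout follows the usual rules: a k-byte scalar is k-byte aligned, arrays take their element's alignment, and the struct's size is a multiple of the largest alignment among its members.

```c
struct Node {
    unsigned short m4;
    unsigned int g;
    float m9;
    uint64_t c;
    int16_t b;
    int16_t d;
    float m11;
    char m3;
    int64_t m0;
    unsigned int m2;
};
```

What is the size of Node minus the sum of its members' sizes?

0..2  m4  (2B, 2-aligned)
2..4  -- padding (2B)
4..8  g  (4B, 4-aligned)
8..12  m9  (4B, 4-aligned)
12..16  -- padding (4B)
16..24  c  (8B, 8-aligned)
24..26  b  (2B, 2-aligned)
26..28  d  (2B, 2-aligned)
28..32  m11  (4B, 4-aligned)
32..33  m3  (1B, 1-aligned)
33..40  -- padding (7B)
40..48  m0  (8B, 8-aligned)
48..52  m2  (4B, 4-aligned)
52..56  -- tail padding (4B)
sizeof = 56, alignof = 8
data bytes 39, size 56 → padding 17

17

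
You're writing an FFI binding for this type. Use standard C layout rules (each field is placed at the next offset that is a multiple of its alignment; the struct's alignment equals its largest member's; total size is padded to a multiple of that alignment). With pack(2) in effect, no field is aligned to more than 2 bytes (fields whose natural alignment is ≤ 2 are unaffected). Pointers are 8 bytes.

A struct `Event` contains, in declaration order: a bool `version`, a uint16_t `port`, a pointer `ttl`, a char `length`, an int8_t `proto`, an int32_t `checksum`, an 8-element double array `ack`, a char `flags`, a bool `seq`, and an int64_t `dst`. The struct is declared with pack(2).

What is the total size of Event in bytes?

92 bytes

0..1  version  (1B, 1-aligned)
1..2  -- padding (1B)
2..4  port  (2B, 2-aligned)
4..12  ttl  (8B, 2-aligned)
12..13  length  (1B, 1-aligned)
13..14  proto  (1B, 1-aligned)
14..18  checksum  (4B, 2-aligned)
18..82  ack  (64B, 2-aligned)
82..83  flags  (1B, 1-aligned)
83..84  seq  (1B, 1-aligned)
84..92  dst  (8B, 2-aligned)
sizeof = 92, alignof = 2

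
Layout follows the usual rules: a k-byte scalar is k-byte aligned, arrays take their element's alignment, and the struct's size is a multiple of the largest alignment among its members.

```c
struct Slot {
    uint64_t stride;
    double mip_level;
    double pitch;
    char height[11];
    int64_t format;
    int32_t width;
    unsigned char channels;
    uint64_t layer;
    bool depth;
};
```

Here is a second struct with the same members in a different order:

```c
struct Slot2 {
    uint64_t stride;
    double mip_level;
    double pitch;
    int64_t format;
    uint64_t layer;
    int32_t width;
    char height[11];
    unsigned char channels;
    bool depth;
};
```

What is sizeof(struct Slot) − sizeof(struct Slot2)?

8

@0: stride [8B, align 8] → 8
@8: mip_level [8B, align 8] → 16
@16: pitch [8B, align 8] → 24
@24: height [11B, align 1] → 35
+5 pad (align 8)
@40: format [8B, align 8] → 48
@48: width [4B, align 4] → 52
@52: channels [1B, align 1] → 53
+3 pad (align 8)
@56: layer [8B, align 8] → 64
@64: depth [1B, align 1] → 65
+7 tail pad (align 8)
size 72, align 8
— Slot2 —
@0: stride [8B, align 8] → 8
@8: mip_level [8B, align 8] → 16
@16: pitch [8B, align 8] → 24
@24: format [8B, align 8] → 32
@32: layer [8B, align 8] → 40
@40: width [4B, align 4] → 44
@44: height [11B, align 1] → 55
@55: channels [1B, align 1] → 56
@56: depth [1B, align 1] → 57
+7 tail pad (align 8)
size 64, align 8
72 − 64 = 8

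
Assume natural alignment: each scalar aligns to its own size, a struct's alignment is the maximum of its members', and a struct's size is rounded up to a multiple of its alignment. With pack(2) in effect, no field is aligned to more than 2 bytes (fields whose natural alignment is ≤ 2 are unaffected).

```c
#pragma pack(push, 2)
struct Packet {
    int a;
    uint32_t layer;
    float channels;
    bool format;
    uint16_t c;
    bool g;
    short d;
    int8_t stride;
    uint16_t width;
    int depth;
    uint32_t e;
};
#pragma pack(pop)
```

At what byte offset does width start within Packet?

22

a at 0 (size 4, align 2) → ends 4
layer at 4 (size 4, align 2) → ends 8
channels at 8 (size 4, align 2) → ends 12
format at 12 (size 1, align 1) → ends 13
pad 1 to align 2 for c
c at 14 (size 2, align 2) → ends 16
g at 16 (size 1, align 1) → ends 17
pad 1 to align 2 for d
d at 18 (size 2, align 2) → ends 20
stride at 20 (size 1, align 1) → ends 21
pad 1 to align 2 for width
width at 22 (size 2, align 2) → ends 24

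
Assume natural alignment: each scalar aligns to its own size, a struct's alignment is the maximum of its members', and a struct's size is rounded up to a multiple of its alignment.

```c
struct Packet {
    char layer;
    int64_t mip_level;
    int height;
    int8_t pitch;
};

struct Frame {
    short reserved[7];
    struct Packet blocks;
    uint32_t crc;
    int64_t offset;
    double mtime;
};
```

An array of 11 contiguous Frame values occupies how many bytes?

Packet: 0..1  layer  (1B, 1-aligned); 1..8  -- padding (7B); 8..16  mip_level  (8B, 8-aligned); 16..20  height  (4B, 4-aligned); 20..21  pitch  (1B, 1-aligned); 21..24  -- tail padding (3B); sizeof = 24, alignof = 8
0..14  reserved  (14B, 2-aligned)
14..16  -- padding (2B)
16..40  blocks  (24B, 8-aligned)
40..44  crc  (4B, 4-aligned)
44..48  -- padding (4B)
48..56  offset  (8B, 8-aligned)
56..64  mtime  (8B, 8-aligned)
sizeof = 64, alignof = 8
array of 11: 11 × 64 = 704

704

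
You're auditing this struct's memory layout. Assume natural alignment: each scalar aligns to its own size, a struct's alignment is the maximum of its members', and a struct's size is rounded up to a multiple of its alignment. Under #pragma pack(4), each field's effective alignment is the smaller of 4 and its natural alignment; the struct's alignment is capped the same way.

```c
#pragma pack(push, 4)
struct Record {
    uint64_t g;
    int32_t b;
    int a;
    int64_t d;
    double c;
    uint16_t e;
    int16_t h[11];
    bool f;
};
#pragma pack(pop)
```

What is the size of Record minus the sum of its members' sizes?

0..8  g  (8B, 4-aligned)
8..12  b  (4B, 4-aligned)
12..16  a  (4B, 4-aligned)
16..24  d  (8B, 4-aligned)
24..32  c  (8B, 4-aligned)
32..34  e  (2B, 2-aligned)
34..56  h  (22B, 2-aligned)
56..57  f  (1B, 1-aligned)
57..60  -- tail padding (3B)
sizeof = 60, alignof = 4
data bytes 57, size 60 → padding 3

3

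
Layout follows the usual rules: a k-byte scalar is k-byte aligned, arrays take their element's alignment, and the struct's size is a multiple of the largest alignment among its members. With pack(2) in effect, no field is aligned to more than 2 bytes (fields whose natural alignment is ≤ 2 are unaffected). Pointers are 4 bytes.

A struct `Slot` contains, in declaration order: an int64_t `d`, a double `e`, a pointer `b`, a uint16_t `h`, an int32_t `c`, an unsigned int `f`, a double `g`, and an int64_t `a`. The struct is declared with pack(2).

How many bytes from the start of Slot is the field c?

d at 0 (size 8, align 2) → ends 8
e at 8 (size 8, align 2) → ends 16
b at 16 (size 4, align 2) → ends 20
h at 20 (size 2, align 2) → ends 22
c at 22 (size 4, align 2) → ends 26

22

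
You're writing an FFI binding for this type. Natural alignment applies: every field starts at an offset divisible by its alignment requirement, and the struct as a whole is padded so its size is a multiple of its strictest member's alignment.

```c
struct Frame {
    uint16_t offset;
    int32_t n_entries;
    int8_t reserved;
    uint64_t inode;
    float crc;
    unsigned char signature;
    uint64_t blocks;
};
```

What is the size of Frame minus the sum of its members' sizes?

12

offset at 0 (size 2, align 2) → ends 2
pad 2 to align 4 for n_entries
n_entries at 4 (size 4, align 4) → ends 8
reserved at 8 (size 1, align 1) → ends 9
pad 7 to align 8 for inode
inode at 16 (size 8, align 8) → ends 24
crc at 24 (size 4, align 4) → ends 28
signature at 28 (size 1, align 1) → ends 29
pad 3 to align 8 for blocks
blocks at 32 (size 8, align 8) → ends 40
total 40 bytes, alignment 8
data bytes 28, size 40 → padding 12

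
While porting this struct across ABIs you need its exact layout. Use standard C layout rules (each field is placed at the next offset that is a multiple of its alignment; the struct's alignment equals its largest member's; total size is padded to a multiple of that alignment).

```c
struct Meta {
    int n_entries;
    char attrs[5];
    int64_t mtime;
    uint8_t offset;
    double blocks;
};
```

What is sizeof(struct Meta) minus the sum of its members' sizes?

@0: n_entries [4B, align 4] → 4
@4: attrs [5B, align 1] → 9
+7 pad (align 8)
@16: mtime [8B, align 8] → 24
@24: offset [1B, align 1] → 25
+7 pad (align 8)
@32: blocks [8B, align 8] → 40
size 40, align 8
data bytes 26, size 40 → padding 14

14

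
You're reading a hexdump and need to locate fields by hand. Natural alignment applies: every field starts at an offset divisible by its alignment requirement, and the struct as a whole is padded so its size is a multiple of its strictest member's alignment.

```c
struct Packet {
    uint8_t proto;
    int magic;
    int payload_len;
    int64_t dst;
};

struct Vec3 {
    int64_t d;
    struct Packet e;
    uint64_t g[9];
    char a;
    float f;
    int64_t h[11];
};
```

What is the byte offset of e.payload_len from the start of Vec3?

Packet: @0: proto [1B, align 1] → 1; +3 pad (align 4); @4: magic [4B, align 4] → 8; @8: payload_len [4B, align 4] → 12; +4 pad (align 8); @16: dst [8B, align 8] → 24; size 24, align 8
@0: d [8B, align 8] → 8
@8: e [24B, align 8] → 32
within Packet: payload_len at 8
8 + 8 = 16

16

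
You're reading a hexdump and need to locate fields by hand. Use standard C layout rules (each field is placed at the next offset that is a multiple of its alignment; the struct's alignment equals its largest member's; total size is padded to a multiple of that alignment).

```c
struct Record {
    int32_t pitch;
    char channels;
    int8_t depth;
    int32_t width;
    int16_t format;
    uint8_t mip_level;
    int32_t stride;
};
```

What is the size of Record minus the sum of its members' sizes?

pitch at 0 (size 4, align 4) → ends 4
channels at 4 (size 1, align 1) → ends 5
depth at 5 (size 1, align 1) → ends 6
pad 2 to align 4 for width
width at 8 (size 4, align 4) → ends 12
format at 12 (size 2, align 2) → ends 14
mip_level at 14 (size 1, align 1) → ends 15
pad 1 to align 4 for stride
stride at 16 (size 4, align 4) → ends 20
total 20 bytes, alignment 4
data bytes 17, size 20 → padding 3

3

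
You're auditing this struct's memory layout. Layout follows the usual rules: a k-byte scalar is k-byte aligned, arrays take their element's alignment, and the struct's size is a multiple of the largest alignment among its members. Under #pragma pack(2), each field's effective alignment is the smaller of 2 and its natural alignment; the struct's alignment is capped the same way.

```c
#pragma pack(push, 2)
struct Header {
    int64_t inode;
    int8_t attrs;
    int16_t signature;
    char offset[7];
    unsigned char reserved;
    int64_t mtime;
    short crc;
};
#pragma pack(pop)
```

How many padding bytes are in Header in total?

1

inode at 0 (size 8, align 2) → ends 8
attrs at 8 (size 1, align 1) → ends 9
pad 1 to align 2 for signature
signature at 10 (size 2, align 2) → ends 12
offset at 12 (size 7, align 1) → ends 19
reserved at 19 (size 1, align 1) → ends 20
mtime at 20 (size 8, align 2) → ends 28
crc at 28 (size 2, align 2) → ends 30
total 30 bytes, alignment 2
data bytes 29, size 30 → padding 1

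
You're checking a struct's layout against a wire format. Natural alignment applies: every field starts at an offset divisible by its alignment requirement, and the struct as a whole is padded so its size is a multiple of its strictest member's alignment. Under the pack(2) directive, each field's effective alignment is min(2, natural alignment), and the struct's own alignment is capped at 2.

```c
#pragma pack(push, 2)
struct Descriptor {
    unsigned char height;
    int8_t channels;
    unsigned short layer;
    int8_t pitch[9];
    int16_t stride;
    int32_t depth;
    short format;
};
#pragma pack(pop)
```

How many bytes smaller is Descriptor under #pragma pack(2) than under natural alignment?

natural layout:
  0..1  height  (1B, 1-aligned)
  1..2  channels  (1B, 1-aligned)
  2..4  layer  (2B, 2-aligned)
  4..13  pitch  (9B, 1-aligned)
  13..14  -- padding (1B)
  14..16  stride  (2B, 2-aligned)
  16..20  depth  (4B, 4-aligned)
  20..22  format  (2B, 2-aligned)
  22..24  -- tail padding (2B)
  sizeof = 24, alignof = 4
packed(2) layout:
  0..1  height  (1B, 1-aligned)
  1..2  channels  (1B, 1-aligned)
  2..4  layer  (2B, 2-aligned)
  4..13  pitch  (9B, 1-aligned)
  13..14  -- padding (1B)
  14..16  stride  (2B, 2-aligned)
  16..20  depth  (4B, 2-aligned)
  20..22  format  (2B, 2-aligned)
  sizeof = 22, alignof = 2
24 − 22 = 2

2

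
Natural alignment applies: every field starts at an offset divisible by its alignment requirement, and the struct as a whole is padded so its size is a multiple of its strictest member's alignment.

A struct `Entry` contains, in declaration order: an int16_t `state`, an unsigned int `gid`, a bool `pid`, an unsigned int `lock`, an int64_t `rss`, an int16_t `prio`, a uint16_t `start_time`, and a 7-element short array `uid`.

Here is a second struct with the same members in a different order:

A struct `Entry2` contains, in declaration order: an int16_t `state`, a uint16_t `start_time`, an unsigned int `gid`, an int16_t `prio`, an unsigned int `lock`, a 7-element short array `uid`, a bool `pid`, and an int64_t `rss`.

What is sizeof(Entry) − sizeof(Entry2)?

state at 0 (size 2, align 2) → ends 2
pad 2 to align 4 for gid
gid at 4 (size 4, align 4) → ends 8
pid at 8 (size 1, align 1) → ends 9
pad 3 to align 4 for lock
lock at 12 (size 4, align 4) → ends 16
rss at 16 (size 8, align 8) → ends 24
prio at 24 (size 2, align 2) → ends 26
start_time at 26 (size 2, align 2) → ends 28
uid at 28 (size 14, align 2) → ends 42
tail pad 6 to reach multiple of 8
total 48 bytes, alignment 8
— Entry2 —
state at 0 (size 2, align 2) → ends 2
start_time at 2 (size 2, align 2) → ends 4
gid at 4 (size 4, align 4) → ends 8
prio at 8 (size 2, align 2) → ends 10
pad 2 to align 4 for lock
lock at 12 (size 4, align 4) → ends 16
uid at 16 (size 14, align 2) → ends 30
pid at 30 (size 1, align 1) → ends 31
pad 1 to align 8 for rss
rss at 32 (size 8, align 8) → ends 40
total 40 bytes, alignment 8
48 − 40 = 8

8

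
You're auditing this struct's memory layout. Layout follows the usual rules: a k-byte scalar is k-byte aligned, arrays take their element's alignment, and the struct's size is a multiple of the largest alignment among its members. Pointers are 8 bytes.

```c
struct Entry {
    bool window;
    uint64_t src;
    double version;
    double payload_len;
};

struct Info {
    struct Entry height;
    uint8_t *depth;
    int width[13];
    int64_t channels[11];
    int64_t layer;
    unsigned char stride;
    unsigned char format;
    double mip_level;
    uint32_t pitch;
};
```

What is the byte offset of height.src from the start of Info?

Entry: window at 0 (size 1, align 1) → ends 1; pad 7 to align 8 for src; src at 8 (size 8, align 8) → ends 16; version at 16 (size 8, align 8) → ends 24; payload_len at 24 (size 8, align 8) → ends 32; total 32 bytes, alignment 8
height at 0 (size 32, align 8) → ends 32
within Entry: src at 8
0 + 8 = 8

8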